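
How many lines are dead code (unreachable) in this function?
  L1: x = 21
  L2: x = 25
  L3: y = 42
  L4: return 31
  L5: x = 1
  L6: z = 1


Analyzing control flow:
  L1: reachable (before return)
  L2: reachable (before return)
  L3: reachable (before return)
  L4: reachable (return statement)
  L5: DEAD (after return at L4)
  L6: DEAD (after return at L4)
Return at L4, total lines = 6
Dead lines: L5 through L6
Count: 2

2


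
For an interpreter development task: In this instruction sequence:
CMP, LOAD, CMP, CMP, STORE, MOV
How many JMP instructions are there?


Scanning instruction sequence for JMP:
  Position 1: CMP
  Position 2: LOAD
  Position 3: CMP
  Position 4: CMP
  Position 5: STORE
  Position 6: MOV
Matches at positions: []
Total JMP count: 0

0


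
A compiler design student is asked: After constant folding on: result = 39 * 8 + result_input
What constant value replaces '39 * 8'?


Identifying constant sub-expression:
  Original: result = 39 * 8 + result_input
  39 and 8 are both compile-time constants
  Evaluating: 39 * 8 = 312
  After folding: result = 312 + result_input

312


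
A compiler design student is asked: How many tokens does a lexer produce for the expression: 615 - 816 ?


Scanning '615 - 816'
Token 1: '615' -> integer_literal
Token 2: '-' -> operator
Token 3: '816' -> integer_literal
Total tokens: 3

3


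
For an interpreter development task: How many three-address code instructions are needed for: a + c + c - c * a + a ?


Expression: a + c + c - c * a + a
Generating three-address code (respecting * over +/- precedence):
  Instruction 1: t1 = c * a
  Instruction 2: t2 = a + c
  Instruction 3: t3 = t2 + c
  Instruction 4: t4 = t3 - t1
  Instruction 5: t5 = t4 + a
Total instructions: 5

5


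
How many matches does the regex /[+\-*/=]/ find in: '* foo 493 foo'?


Pattern: /[+\-*/=]/ (operators)
Input: '* foo 493 foo'
Scanning for matches:
  Match 1: '*'
Total matches: 1

1


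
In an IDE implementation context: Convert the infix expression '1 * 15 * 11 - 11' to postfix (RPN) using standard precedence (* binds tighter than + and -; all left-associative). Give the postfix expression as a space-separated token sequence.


Applying the shunting-yard algorithm:
  Operand 1 -> output
  Push '*' onto operator stack -> op-stack: [*]
  Operand 15 -> output
  See '*' (prec 2); top '*' (prec 2) >= it -> pop '*' to output
  Push '*' onto operator stack -> op-stack: [*]
  Operand 11 -> output
  See '-' (prec 1); top '*' (prec 2) >= it -> pop '*' to output
  Push '-' onto operator stack -> op-stack: [-]
  Operand 11 -> output
  End of input: pop '-' to output
Postfix result: 1 15 * 11 * 11 -

1 15 * 11 * 11 -


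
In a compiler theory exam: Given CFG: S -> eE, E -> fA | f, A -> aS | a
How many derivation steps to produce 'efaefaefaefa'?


Grammar: S -> eE, E -> fA | f, A -> aS | a
Deriving 'efaefaefaefa':
Step 1: S -> eE => eE
Step 2: E -> fA => efA
Step 3: A -> aS => efaS
Step 4: S -> eE => efaeE
Step 5: E -> fA => efaefA
Step 6: A -> aS => efaefaS
Step 7: S -> eE => efaefaeE
Step 8: E -> fA => efaefaefA
Step 9: A -> aS => efaefaefaS
Step 10: S -> eE => efaefaefaeE
Step 11: E -> fA => efaefaefaefA
Step 12: A -> a => efaefaefaefa
Total derivation steps: 12

12


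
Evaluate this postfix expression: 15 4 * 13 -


Processing tokens left to right:
Push 15, Push 4
Pop 15 and 4, compute 15 * 4 = 60, push 60
Push 13
Pop 60 and 13, compute 60 - 13 = 47, push 47
Stack result: 47

47


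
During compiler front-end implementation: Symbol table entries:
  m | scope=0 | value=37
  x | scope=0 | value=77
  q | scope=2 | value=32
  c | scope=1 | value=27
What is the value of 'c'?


Searching symbol table for 'c':
  m | scope=0 | value=37
  x | scope=0 | value=77
  q | scope=2 | value=32
  c | scope=1 | value=27 <- MATCH
Found 'c' at scope 1 with value 27

27


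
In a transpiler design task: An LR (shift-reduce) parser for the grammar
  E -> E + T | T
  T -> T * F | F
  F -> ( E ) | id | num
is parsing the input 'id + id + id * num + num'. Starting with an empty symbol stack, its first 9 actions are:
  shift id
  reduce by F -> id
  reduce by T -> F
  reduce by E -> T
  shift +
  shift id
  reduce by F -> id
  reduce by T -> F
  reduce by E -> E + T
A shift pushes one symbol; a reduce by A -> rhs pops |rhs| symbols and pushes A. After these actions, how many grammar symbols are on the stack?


Tracking the symbol stack through each action:
  Action 1: shift 'id' : push -> stack = [id] (size 1)
  Action 2: reduce by F -> id : pop 1, push F -> stack = [F] (size 1)
  Action 3: reduce by T -> F : pop 1, push T -> stack = [T] (size 1)
  Action 4: reduce by E -> T : pop 1, push E -> stack = [E] (size 1)
  Action 5: shift '+' : push -> stack = [E, +] (size 2)
  Action 6: shift 'id' : push -> stack = [E, +, id] (size 3)
  Action 7: reduce by F -> id : pop 1, push F -> stack = [E, +, F] (size 3)
  Action 8: reduce by T -> F : pop 1, push T -> stack = [E, +, T] (size 3)
  Action 9: reduce by E -> E + T : pop 3, push E -> stack = [E] (size 1)
Final stack size: 1

1


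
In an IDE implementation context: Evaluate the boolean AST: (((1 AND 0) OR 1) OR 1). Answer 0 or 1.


Step 1: Evaluate inner node
  1 AND 0 = 0
Step 2: Evaluate next node
  0 OR 1 = 1
Step 3: Evaluate root node
  1 OR 1 = 1

1


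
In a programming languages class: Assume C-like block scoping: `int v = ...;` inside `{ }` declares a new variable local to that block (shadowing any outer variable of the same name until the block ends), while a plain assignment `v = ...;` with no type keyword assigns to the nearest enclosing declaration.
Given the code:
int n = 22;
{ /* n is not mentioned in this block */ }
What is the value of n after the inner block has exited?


Analyzing scoping rules:
Outer scope: declares n = 22
Inner block: n is neither redeclared nor assigned -> unchanged
After the block -> 22
Result: 22

22


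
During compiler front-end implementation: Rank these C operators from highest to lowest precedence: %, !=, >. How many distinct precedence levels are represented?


Looking up precedence for each operator:
  % -> precedence 6
  != -> precedence 3
  > -> precedence 4
Sorted highest to lowest: %, >, !=
Distinct precedence values: [6, 4, 3]
Number of distinct levels: 3

3


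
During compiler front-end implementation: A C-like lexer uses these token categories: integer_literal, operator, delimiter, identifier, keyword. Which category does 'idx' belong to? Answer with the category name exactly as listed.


Token: 'idx'
Checking categories:
  identifier: YES
  integer_literal: no
  operator: no
  keyword: no
  delimiter: no
Category: identifier

identifier


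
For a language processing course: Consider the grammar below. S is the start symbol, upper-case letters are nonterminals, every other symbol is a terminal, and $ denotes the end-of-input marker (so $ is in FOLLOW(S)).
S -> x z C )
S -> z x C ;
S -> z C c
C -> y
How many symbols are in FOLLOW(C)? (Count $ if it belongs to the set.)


S is the start symbol and does not occur in any rule body, so FOLLOW(S) = {$}.
Examining every occurrence of C in a rule body:
  S -> x z C ) : C is followed by terminal ')' -> add ')'
  S -> z x C ; : C is followed by terminal ';' -> add ';'
  S -> z C c : C is followed by terminal 'c' -> add 'c'
  C -> y : C does not occur in the body -> contributes nothing
FOLLOW(C) = {), ;, c}
Count: 3

3


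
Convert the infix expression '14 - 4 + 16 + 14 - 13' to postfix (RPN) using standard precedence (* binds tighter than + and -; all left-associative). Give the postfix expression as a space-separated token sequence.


Applying the shunting-yard algorithm:
  Operand 14 -> output
  Push '-' onto operator stack -> op-stack: [-]
  Operand 4 -> output
  See '+' (prec 1); top '-' (prec 1) >= it -> pop '-' to output
  Push '+' onto operator stack -> op-stack: [+]
  Operand 16 -> output
  See '+' (prec 1); top '+' (prec 1) >= it -> pop '+' to output
  Push '+' onto operator stack -> op-stack: [+]
  Operand 14 -> output
  See '-' (prec 1); top '+' (prec 1) >= it -> pop '+' to output
  Push '-' onto operator stack -> op-stack: [-]
  Operand 13 -> output
  End of input: pop '-' to output
Postfix result: 14 4 - 16 + 14 + 13 -

14 4 - 16 + 14 + 13 -


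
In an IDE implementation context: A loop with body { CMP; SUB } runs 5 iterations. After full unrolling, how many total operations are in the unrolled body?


Loop body operations: CMP, SUB (2 ops per iteration)
Unrolling 5 iterations:
  Iteration 1: CMP, SUB (2 ops)
  Iteration 2: CMP, SUB (2 ops)
  Iteration 3: CMP, SUB (2 ops)
  Iteration 4: CMP, SUB (2 ops)
  Iteration 5: CMP, SUB (2 ops)
Total: 5 iterations * 2 ops/iter = 10 operations

10


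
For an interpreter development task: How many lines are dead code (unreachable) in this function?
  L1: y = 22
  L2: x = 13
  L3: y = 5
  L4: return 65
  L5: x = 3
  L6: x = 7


Analyzing control flow:
  L1: reachable (before return)
  L2: reachable (before return)
  L3: reachable (before return)
  L4: reachable (return statement)
  L5: DEAD (after return at L4)
  L6: DEAD (after return at L4)
Return at L4, total lines = 6
Dead lines: L5 through L6
Count: 2

2


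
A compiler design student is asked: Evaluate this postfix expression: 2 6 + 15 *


Processing tokens left to right:
Push 2, Push 6
Pop 2 and 6, compute 2 + 6 = 8, push 8
Push 15
Pop 8 and 15, compute 8 * 15 = 120, push 120
Stack result: 120

120


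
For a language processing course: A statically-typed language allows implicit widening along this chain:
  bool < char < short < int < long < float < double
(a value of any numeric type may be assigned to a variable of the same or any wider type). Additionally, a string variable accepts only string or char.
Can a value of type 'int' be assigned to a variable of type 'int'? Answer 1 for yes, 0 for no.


Target variable type: int
Source value type: int
Numeric ranks: int=3, int=3
Widening allowed iff rank(source) <= rank(target): 3 <= 3? Yes
Result: 1

1


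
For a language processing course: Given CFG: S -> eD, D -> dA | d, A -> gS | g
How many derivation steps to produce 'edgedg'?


Grammar: S -> eD, D -> dA | d, A -> gS | g
Deriving 'edgedg':
Step 1: S -> eD => eD
Step 2: D -> dA => edA
Step 3: A -> gS => edgS
Step 4: S -> eD => edgeD
Step 5: D -> dA => edgedA
Step 6: A -> g => edgedg
Total derivation steps: 6

6


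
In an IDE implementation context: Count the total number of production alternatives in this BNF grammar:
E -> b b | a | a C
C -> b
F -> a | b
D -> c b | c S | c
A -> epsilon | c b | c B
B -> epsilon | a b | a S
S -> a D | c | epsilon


Counting alternatives per rule:
  E: 3 alternative(s)
  C: 1 alternative(s)
  F: 2 alternative(s)
  D: 3 alternative(s)
  A: 3 alternative(s)
  B: 3 alternative(s)
  S: 3 alternative(s)
Sum: 3 + 1 + 2 + 3 + 3 + 3 + 3 = 18

18


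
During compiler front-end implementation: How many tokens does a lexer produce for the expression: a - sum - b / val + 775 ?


Scanning 'a - sum - b / val + 775'
Token 1: 'a' -> identifier
Token 2: '-' -> operator
Token 3: 'sum' -> identifier
Token 4: '-' -> operator
Token 5: 'b' -> identifier
Token 6: '/' -> operator
Token 7: 'val' -> identifier
Token 8: '+' -> operator
Token 9: '775' -> integer_literal
Total tokens: 9

9


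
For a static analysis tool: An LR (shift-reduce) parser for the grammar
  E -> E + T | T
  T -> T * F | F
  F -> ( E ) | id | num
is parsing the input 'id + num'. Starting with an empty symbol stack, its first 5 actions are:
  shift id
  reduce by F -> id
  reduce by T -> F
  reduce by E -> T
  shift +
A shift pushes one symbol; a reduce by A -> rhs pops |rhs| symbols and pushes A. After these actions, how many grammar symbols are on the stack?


Tracking the symbol stack through each action:
  Action 1: shift 'id' : push -> stack = [id] (size 1)
  Action 2: reduce by F -> id : pop 1, push F -> stack = [F] (size 1)
  Action 3: reduce by T -> F : pop 1, push T -> stack = [T] (size 1)
  Action 4: reduce by E -> T : pop 1, push E -> stack = [E] (size 1)
  Action 5: shift '+' : push -> stack = [E, +] (size 2)
Final stack size: 2

2


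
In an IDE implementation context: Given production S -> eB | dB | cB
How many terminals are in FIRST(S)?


Production: S -> eB | dB | cB
Examining each alternative for leading terminals:
  S -> eB : first terminal = 'e'
  S -> dB : first terminal = 'd'
  S -> cB : first terminal = 'c'
FIRST(S) = {c, d, e}
Count: 3

3


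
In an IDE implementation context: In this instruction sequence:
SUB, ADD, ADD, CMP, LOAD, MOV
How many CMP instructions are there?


Scanning instruction sequence for CMP:
  Position 1: SUB
  Position 2: ADD
  Position 3: ADD
  Position 4: CMP <- MATCH
  Position 5: LOAD
  Position 6: MOV
Matches at positions: [4]
Total CMP count: 1

1


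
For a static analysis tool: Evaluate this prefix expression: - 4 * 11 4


Parsing prefix expression: - 4 * 11 4
Step 1: Innermost operation '* 11 4'
  11 * 4 = 44
Step 2: Outer operation '- 4 [44]'
  4 - 44 = -40

-40


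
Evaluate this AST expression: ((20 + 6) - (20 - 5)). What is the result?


Expression: ((20 + 6) - (20 - 5))
Evaluating step by step:
  20 + 6 = 26
  20 - 5 = 15
  26 - 15 = 11
Result: 11

11


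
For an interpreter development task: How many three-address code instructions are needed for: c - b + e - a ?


Expression: c - b + e - a
Generating three-address code (respecting * over +/- precedence):
  Instruction 1: t1 = c - b
  Instruction 2: t2 = t1 + e
  Instruction 3: t3 = t2 - a
Total instructions: 3

3


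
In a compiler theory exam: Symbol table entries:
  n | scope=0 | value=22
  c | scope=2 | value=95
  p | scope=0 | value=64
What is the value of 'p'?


Searching symbol table for 'p':
  n | scope=0 | value=22
  c | scope=2 | value=95
  p | scope=0 | value=64 <- MATCH
Found 'p' at scope 0 with value 64

64


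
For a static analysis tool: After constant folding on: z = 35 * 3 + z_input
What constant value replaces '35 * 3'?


Identifying constant sub-expression:
  Original: z = 35 * 3 + z_input
  35 and 3 are both compile-time constants
  Evaluating: 35 * 3 = 105
  After folding: z = 105 + z_input

105


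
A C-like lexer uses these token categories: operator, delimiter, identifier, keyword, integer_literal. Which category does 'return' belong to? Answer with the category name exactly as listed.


Token: 'return'
Checking categories:
  identifier: no
  integer_literal: no
  operator: no
  keyword: YES
  delimiter: no
Category: keyword

keyword


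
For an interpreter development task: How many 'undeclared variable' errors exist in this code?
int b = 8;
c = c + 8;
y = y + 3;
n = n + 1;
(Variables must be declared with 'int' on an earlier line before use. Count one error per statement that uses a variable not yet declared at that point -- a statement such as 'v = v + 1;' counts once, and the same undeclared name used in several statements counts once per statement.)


Scanning code line by line:
  Line 1: declare 'b' -> declared = ['b']
  Line 2: use 'c' -> ERROR (undeclared)
  Line 3: use 'y' -> ERROR (undeclared)
  Line 4: use 'n' -> ERROR (undeclared)
Total undeclared variable errors: 3

3


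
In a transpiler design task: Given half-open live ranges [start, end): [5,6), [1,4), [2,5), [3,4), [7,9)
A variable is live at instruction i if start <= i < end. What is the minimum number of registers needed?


Live ranges:
  Var0: [5, 6)
  Var1: [1, 4)
  Var2: [2, 5)
  Var3: [3, 4)
  Var4: [7, 9)
Sweep-line events (position, delta, active):
  pos=1 start -> active=1
  pos=2 start -> active=2
  pos=3 start -> active=3
  pos=4 end -> active=2
  pos=4 end -> active=1
  pos=5 end -> active=0
  pos=5 start -> active=1
  pos=6 end -> active=0
  pos=7 start -> active=1
  pos=9 end -> active=0
Maximum simultaneous active: 3
Minimum registers needed: 3

3


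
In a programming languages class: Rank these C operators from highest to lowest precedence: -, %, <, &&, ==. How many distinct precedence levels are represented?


Looking up precedence for each operator:
  - -> precedence 5
  % -> precedence 6
  < -> precedence 4
  && -> precedence 2
  == -> precedence 3
Sorted highest to lowest: %, -, <, ==, &&
Distinct precedence values: [6, 5, 4, 3, 2]
Number of distinct levels: 5

5


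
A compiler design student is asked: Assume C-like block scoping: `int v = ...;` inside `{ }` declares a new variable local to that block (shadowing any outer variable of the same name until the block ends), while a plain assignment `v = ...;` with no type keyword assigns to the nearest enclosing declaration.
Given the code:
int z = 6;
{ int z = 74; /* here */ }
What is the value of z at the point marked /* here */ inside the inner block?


Analyzing scoping rules:
Outer scope: declares z = 6
Inner block: 'int z = 74;' declares a NEW z that shadows the outer one
Inside the block the inner declaration is in scope -> 74
Result: 74

74


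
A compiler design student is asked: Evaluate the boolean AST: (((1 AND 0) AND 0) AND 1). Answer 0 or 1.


Step 1: Evaluate inner node
  1 AND 0 = 0
Step 2: Evaluate next node
  0 AND 0 = 0
Step 3: Evaluate root node
  0 AND 1 = 0

0


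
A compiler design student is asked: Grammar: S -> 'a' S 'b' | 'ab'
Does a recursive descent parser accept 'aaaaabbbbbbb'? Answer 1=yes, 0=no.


Grammar accepts strings of the form a^n b^n (n >= 1)
Word: 'aaaaabbbbbbb'
Counting: 5 a's and 7 b's
Check: 5 == 7? No
Mismatch: a-count != b-count
Rejected

0


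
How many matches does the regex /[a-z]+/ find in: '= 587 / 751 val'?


Pattern: /[a-z]+/ (identifiers)
Input: '= 587 / 751 val'
Scanning for matches:
  Match 1: 'val'
Total matches: 1

1


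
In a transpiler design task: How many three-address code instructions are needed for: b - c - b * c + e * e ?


Expression: b - c - b * c + e * e
Generating three-address code (respecting * over +/- precedence):
  Instruction 1: t1 = b * c
  Instruction 2: t2 = e * e
  Instruction 3: t3 = b - c
  Instruction 4: t4 = t3 - t1
  Instruction 5: t5 = t4 + t2
Total instructions: 5

5


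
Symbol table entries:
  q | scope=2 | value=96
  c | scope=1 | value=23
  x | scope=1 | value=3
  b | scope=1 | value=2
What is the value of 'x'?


Searching symbol table for 'x':
  q | scope=2 | value=96
  c | scope=1 | value=23
  x | scope=1 | value=3 <- MATCH
  b | scope=1 | value=2
Found 'x' at scope 1 with value 3

3


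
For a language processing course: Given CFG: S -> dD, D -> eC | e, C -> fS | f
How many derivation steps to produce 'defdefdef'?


Grammar: S -> dD, D -> eC | e, C -> fS | f
Deriving 'defdefdef':
Step 1: S -> dD => dD
Step 2: D -> eC => deC
Step 3: C -> fS => defS
Step 4: S -> dD => defdD
Step 5: D -> eC => defdeC
Step 6: C -> fS => defdefS
Step 7: S -> dD => defdefdD
Step 8: D -> eC => defdefdeC
Step 9: C -> f => defdefdef
Total derivation steps: 9

9


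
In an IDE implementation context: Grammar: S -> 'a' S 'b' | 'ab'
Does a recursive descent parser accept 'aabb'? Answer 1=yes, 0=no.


Grammar accepts strings of the form a^n b^n (n >= 1)
Word: 'aabb'
Counting: 2 a's and 2 b's
Check: 2 == 2? Yes
Derivation (S -> aSb applied 1 time(s), then S -> ab): S => aSb => aabb
Accepted

1


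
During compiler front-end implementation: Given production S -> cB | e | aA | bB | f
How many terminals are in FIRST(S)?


Production: S -> cB | e | aA | bB | f
Examining each alternative for leading terminals:
  S -> cB : first terminal = 'c'
  S -> e : first terminal = 'e'
  S -> aA : first terminal = 'a'
  S -> bB : first terminal = 'b'
  S -> f : first terminal = 'f'
FIRST(S) = {a, b, c, e, f}
Count: 5

5


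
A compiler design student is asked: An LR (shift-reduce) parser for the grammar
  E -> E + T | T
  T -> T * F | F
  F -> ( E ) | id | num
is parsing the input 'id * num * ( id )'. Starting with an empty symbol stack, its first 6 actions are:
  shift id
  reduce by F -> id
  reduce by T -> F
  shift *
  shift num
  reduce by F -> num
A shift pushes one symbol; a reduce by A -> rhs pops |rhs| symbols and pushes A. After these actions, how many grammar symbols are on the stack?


Tracking the symbol stack through each action:
  Action 1: shift 'id' : push -> stack = [id] (size 1)
  Action 2: reduce by F -> id : pop 1, push F -> stack = [F] (size 1)
  Action 3: reduce by T -> F : pop 1, push T -> stack = [T] (size 1)
  Action 4: shift '*' : push -> stack = [T, *] (size 2)
  Action 5: shift 'num' : push -> stack = [T, *, num] (size 3)
  Action 6: reduce by F -> num : pop 1, push F -> stack = [T, *, F] (size 3)
Final stack size: 3

3


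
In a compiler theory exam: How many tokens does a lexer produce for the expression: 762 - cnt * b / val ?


Scanning '762 - cnt * b / val'
Token 1: '762' -> integer_literal
Token 2: '-' -> operator
Token 3: 'cnt' -> identifier
Token 4: '*' -> operator
Token 5: 'b' -> identifier
Token 6: '/' -> operator
Token 7: 'val' -> identifier
Total tokens: 7

7


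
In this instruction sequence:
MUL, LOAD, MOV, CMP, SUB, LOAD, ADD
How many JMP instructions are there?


Scanning instruction sequence for JMP:
  Position 1: MUL
  Position 2: LOAD
  Position 3: MOV
  Position 4: CMP
  Position 5: SUB
  Position 6: LOAD
  Position 7: ADD
Matches at positions: []
Total JMP count: 0

0


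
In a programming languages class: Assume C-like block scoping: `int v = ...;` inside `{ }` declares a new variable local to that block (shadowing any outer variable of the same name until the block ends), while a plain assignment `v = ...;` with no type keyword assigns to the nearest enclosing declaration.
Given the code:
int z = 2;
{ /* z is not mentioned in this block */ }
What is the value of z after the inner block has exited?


Analyzing scoping rules:
Outer scope: declares z = 2
Inner block: z is neither redeclared nor assigned -> unchanged
After the block -> 2
Result: 2

2


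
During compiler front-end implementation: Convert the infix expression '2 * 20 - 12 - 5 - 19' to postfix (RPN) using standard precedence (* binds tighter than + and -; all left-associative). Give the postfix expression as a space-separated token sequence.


Applying the shunting-yard algorithm:
  Operand 2 -> output
  Push '*' onto operator stack -> op-stack: [*]
  Operand 20 -> output
  See '-' (prec 1); top '*' (prec 2) >= it -> pop '*' to output
  Push '-' onto operator stack -> op-stack: [-]
  Operand 12 -> output
  See '-' (prec 1); top '-' (prec 1) >= it -> pop '-' to output
  Push '-' onto operator stack -> op-stack: [-]
  Operand 5 -> output
  See '-' (prec 1); top '-' (prec 1) >= it -> pop '-' to output
  Push '-' onto operator stack -> op-stack: [-]
  Operand 19 -> output
  End of input: pop '-' to output
Postfix result: 2 20 * 12 - 5 - 19 -

2 20 * 12 - 5 - 19 -


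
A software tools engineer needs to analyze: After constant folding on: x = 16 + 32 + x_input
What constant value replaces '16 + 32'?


Identifying constant sub-expression:
  Original: x = 16 + 32 + x_input
  16 and 32 are both compile-time constants
  Evaluating: 16 + 32 = 48
  After folding: x = 48 + x_input

48


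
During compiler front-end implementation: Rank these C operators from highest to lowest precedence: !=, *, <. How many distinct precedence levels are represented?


Looking up precedence for each operator:
  != -> precedence 3
  * -> precedence 6
  < -> precedence 4
Sorted highest to lowest: *, <, !=
Distinct precedence values: [6, 4, 3]
Number of distinct levels: 3

3


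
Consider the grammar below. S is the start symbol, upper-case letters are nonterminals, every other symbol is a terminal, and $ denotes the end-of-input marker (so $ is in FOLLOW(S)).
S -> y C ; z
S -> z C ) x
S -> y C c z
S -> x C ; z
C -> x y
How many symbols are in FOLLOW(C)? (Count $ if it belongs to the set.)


S is the start symbol and does not occur in any rule body, so FOLLOW(S) = {$}.
Examining every occurrence of C in a rule body:
  S -> y C ; z : C is followed by terminal ';' -> add ';'
  S -> z C ) x : C is followed by terminal ')' -> add ')'
  S -> y C c z : C is followed by terminal 'c' -> add 'c'
  S -> x C ; z : C is followed by terminal ';' -> add ';' (already in the set)
  C -> x y : C does not occur in the body -> contributes nothing
FOLLOW(C) = {), ;, c}
Count: 3

3


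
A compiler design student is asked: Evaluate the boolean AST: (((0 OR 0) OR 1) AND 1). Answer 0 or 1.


Step 1: Evaluate inner node
  0 OR 0 = 0
Step 2: Evaluate next node
  0 OR 1 = 1
Step 3: Evaluate root node
  1 AND 1 = 1

1


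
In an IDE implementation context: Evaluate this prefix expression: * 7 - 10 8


Parsing prefix expression: * 7 - 10 8
Step 1: Innermost operation '- 10 8'
  10 - 8 = 2
Step 2: Outer operation '* 7 [2]'
  7 * 2 = 14

14


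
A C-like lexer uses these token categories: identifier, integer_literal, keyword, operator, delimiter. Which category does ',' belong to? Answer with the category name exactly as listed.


Token: ','
Checking categories:
  identifier: no
  integer_literal: no
  operator: no
  keyword: no
  delimiter: YES
Category: delimiter

delimiter


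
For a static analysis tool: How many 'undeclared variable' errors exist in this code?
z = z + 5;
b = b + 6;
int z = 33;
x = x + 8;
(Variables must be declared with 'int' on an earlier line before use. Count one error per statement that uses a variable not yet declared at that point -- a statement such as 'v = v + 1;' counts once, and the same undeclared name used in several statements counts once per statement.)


Scanning code line by line:
  Line 1: use 'z' -> ERROR (undeclared)
  Line 2: use 'b' -> ERROR (undeclared)
  Line 3: declare 'z' -> declared = ['z']
  Line 4: use 'x' -> ERROR (undeclared)
Total undeclared variable errors: 3

3


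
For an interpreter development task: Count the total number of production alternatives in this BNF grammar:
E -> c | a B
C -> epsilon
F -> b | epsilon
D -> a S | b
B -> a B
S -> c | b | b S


Counting alternatives per rule:
  E: 2 alternative(s)
  C: 1 alternative(s)
  F: 2 alternative(s)
  D: 2 alternative(s)
  B: 1 alternative(s)
  S: 3 alternative(s)
Sum: 2 + 1 + 2 + 2 + 1 + 3 = 11

11


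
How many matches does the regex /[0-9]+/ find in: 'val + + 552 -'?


Pattern: /[0-9]+/ (int literals)
Input: 'val + + 552 -'
Scanning for matches:
  Match 1: '552'
Total matches: 1

1


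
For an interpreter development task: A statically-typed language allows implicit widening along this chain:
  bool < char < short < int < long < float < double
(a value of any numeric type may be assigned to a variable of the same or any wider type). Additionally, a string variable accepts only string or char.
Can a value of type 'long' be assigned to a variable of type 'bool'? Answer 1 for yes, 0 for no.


Target variable type: bool
Source value type: long
Numeric ranks: long=4, bool=0
Widening allowed iff rank(source) <= rank(target): 4 <= 0? No
Result: 0

0


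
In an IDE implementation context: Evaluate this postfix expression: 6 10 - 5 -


Processing tokens left to right:
Push 6, Push 10
Pop 6 and 10, compute 6 - 10 = -4, push -4
Push 5
Pop -4 and 5, compute -4 - 5 = -9, push -9
Stack result: -9

-9


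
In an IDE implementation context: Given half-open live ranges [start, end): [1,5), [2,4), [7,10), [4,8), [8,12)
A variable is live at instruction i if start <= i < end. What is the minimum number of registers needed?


Live ranges:
  Var0: [1, 5)
  Var1: [2, 4)
  Var2: [7, 10)
  Var3: [4, 8)
  Var4: [8, 12)
Sweep-line events (position, delta, active):
  pos=1 start -> active=1
  pos=2 start -> active=2
  pos=4 end -> active=1
  pos=4 start -> active=2
  pos=5 end -> active=1
  pos=7 start -> active=2
  pos=8 end -> active=1
  pos=8 start -> active=2
  pos=10 end -> active=1
  pos=12 end -> active=0
Maximum simultaneous active: 2
Minimum registers needed: 2

2


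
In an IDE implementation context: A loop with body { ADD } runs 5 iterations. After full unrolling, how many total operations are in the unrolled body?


Loop body operations: ADD (1 op per iteration)
Unrolling 5 iterations:
  Iteration 1: ADD (1 ops)
  Iteration 2: ADD (1 ops)
  Iteration 3: ADD (1 ops)
  Iteration 4: ADD (1 ops)
  Iteration 5: ADD (1 ops)
Total: 5 iterations * 1 ops/iter = 5 operations

5


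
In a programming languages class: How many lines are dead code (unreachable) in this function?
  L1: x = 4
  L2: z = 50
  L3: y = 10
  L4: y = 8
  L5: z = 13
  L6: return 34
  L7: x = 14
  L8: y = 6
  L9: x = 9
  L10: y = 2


Analyzing control flow:
  L1: reachable (before return)
  L2: reachable (before return)
  L3: reachable (before return)
  L4: reachable (before return)
  L5: reachable (before return)
  L6: reachable (return statement)
  L7: DEAD (after return at L6)
  L8: DEAD (after return at L6)
  L9: DEAD (after return at L6)
  L10: DEAD (after return at L6)
Return at L6, total lines = 10
Dead lines: L7 through L10
Count: 4

4


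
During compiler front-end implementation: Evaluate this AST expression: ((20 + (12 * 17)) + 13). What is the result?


Expression: ((20 + (12 * 17)) + 13)
Evaluating step by step:
  12 * 17 = 204
  20 + 204 = 224
  224 + 13 = 237
Result: 237

237


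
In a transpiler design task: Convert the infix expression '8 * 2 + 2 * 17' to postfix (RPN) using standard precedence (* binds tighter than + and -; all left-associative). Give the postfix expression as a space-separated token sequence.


Applying the shunting-yard algorithm:
  Operand 8 -> output
  Push '*' onto operator stack -> op-stack: [*]
  Operand 2 -> output
  See '+' (prec 1); top '*' (prec 2) >= it -> pop '*' to output
  Push '+' onto operator stack -> op-stack: [+]
  Operand 2 -> output
  Push '*' onto operator stack -> op-stack: [+, *]
  Operand 17 -> output
  End of input: pop '*' to output
  End of input: pop '+' to output
Postfix result: 8 2 * 2 17 * +

8 2 * 2 17 * +


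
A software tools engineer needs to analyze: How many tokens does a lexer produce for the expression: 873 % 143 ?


Scanning '873 % 143'
Token 1: '873' -> integer_literal
Token 2: '%' -> operator
Token 3: '143' -> integer_literal
Total tokens: 3

3


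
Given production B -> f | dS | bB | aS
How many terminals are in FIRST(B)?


Production: B -> f | dS | bB | aS
Examining each alternative for leading terminals:
  B -> f : first terminal = 'f'
  B -> dS : first terminal = 'd'
  B -> bB : first terminal = 'b'
  B -> aS : first terminal = 'a'
FIRST(B) = {a, b, d, f}
Count: 4

4


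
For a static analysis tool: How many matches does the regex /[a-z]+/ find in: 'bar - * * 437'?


Pattern: /[a-z]+/ (identifiers)
Input: 'bar - * * 437'
Scanning for matches:
  Match 1: 'bar'
Total matches: 1

1


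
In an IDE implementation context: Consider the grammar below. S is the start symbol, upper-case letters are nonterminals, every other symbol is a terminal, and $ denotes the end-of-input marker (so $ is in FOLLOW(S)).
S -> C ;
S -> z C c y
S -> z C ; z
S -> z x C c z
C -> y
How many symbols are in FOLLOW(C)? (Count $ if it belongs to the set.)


S is the start symbol and does not occur in any rule body, so FOLLOW(S) = {$}.
Examining every occurrence of C in a rule body:
  S -> C ; : C is followed by terminal ';' -> add ';'
  S -> z C c y : C is followed by terminal 'c' -> add 'c'
  S -> z C ; z : C is followed by terminal ';' -> add ';' (already in the set)
  S -> z x C c z : C is followed by terminal 'c' -> add 'c' (already in the set)
  C -> y : C does not occur in the body -> contributes nothing
FOLLOW(C) = {;, c}
Count: 2

2


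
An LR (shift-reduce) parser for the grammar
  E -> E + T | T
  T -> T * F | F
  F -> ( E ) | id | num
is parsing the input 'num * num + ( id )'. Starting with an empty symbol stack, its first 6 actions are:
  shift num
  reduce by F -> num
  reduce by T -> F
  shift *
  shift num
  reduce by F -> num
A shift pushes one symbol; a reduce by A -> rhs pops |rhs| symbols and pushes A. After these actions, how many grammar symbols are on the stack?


Tracking the symbol stack through each action:
  Action 1: shift 'num' : push -> stack = [num] (size 1)
  Action 2: reduce by F -> num : pop 1, push F -> stack = [F] (size 1)
  Action 3: reduce by T -> F : pop 1, push T -> stack = [T] (size 1)
  Action 4: shift '*' : push -> stack = [T, *] (size 2)
  Action 5: shift 'num' : push -> stack = [T, *, num] (size 3)
  Action 6: reduce by F -> num : pop 1, push F -> stack = [T, *, F] (size 3)
Final stack size: 3

3


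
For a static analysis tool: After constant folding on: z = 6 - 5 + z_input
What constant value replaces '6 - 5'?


Identifying constant sub-expression:
  Original: z = 6 - 5 + z_input
  6 and 5 are both compile-time constants
  Evaluating: 6 - 5 = 1
  After folding: z = 1 + z_input

1


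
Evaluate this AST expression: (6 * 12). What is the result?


Expression: (6 * 12)
Evaluating step by step:
  6 * 12 = 72
Result: 72

72


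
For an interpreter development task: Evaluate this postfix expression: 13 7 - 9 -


Processing tokens left to right:
Push 13, Push 7
Pop 13 and 7, compute 13 - 7 = 6, push 6
Push 9
Pop 6 and 9, compute 6 - 9 = -3, push -3
Stack result: -3

-3


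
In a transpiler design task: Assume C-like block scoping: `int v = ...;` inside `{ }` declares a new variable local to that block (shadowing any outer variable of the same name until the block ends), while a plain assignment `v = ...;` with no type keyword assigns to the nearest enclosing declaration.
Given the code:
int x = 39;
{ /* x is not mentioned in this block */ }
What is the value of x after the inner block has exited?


Analyzing scoping rules:
Outer scope: declares x = 39
Inner block: x is neither redeclared nor assigned -> unchanged
After the block -> 39
Result: 39

39


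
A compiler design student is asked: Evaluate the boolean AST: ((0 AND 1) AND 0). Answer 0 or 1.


Step 1: Evaluate inner node
  0 AND 1 = 0
Step 2: Evaluate root node
  0 AND 0 = 0

0


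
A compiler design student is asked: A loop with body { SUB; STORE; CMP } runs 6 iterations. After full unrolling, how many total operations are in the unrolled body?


Loop body operations: SUB, STORE, CMP (3 ops per iteration)
Unrolling 6 iterations:
  Iteration 1: SUB, STORE, CMP (3 ops)
  Iteration 2: SUB, STORE, CMP (3 ops)
  Iteration 3: SUB, STORE, CMP (3 ops)
  Iteration 4: SUB, STORE, CMP (3 ops)
  Iteration 5: SUB, STORE, CMP (3 ops)
  Iteration 6: SUB, STORE, CMP (3 ops)
Total: 6 iterations * 3 ops/iter = 18 operations

18


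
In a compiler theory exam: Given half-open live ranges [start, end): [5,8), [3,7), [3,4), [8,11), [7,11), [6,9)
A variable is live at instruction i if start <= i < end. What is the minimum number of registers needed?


Live ranges:
  Var0: [5, 8)
  Var1: [3, 7)
  Var2: [3, 4)
  Var3: [8, 11)
  Var4: [7, 11)
  Var5: [6, 9)
Sweep-line events (position, delta, active):
  pos=3 start -> active=1
  pos=3 start -> active=2
  pos=4 end -> active=1
  pos=5 start -> active=2
  pos=6 start -> active=3
  pos=7 end -> active=2
  pos=7 start -> active=3
  pos=8 end -> active=2
  pos=8 start -> active=3
  pos=9 end -> active=2
  pos=11 end -> active=1
  pos=11 end -> active=0
Maximum simultaneous active: 3
Minimum registers needed: 3

3


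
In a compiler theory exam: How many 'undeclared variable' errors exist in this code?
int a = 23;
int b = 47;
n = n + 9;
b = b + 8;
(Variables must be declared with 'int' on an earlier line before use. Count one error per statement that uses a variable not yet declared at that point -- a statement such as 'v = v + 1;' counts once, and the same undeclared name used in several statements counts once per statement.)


Scanning code line by line:
  Line 1: declare 'a' -> declared = ['a']
  Line 2: declare 'b' -> declared = ['a', 'b']
  Line 3: use 'n' -> ERROR (undeclared)
  Line 4: use 'b' -> OK (declared)
Total undeclared variable errors: 1

1


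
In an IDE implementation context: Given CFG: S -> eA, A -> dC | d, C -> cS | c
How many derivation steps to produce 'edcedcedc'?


Grammar: S -> eA, A -> dC | d, C -> cS | c
Deriving 'edcedcedc':
Step 1: S -> eA => eA
Step 2: A -> dC => edC
Step 3: C -> cS => edcS
Step 4: S -> eA => edceA
Step 5: A -> dC => edcedC
Step 6: C -> cS => edcedcS
Step 7: S -> eA => edcedceA
Step 8: A -> dC => edcedcedC
Step 9: C -> c => edcedcedc
Total derivation steps: 9

9


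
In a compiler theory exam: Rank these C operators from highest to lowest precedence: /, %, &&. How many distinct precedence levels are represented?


Looking up precedence for each operator:
  / -> precedence 6
  % -> precedence 6
  && -> precedence 2
Sorted highest to lowest: /, %, &&
Distinct precedence values: [6, 2]
Number of distinct levels: 2

2


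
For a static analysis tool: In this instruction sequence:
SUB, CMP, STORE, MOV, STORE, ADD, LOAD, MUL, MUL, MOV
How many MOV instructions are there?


Scanning instruction sequence for MOV:
  Position 1: SUB
  Position 2: CMP
  Position 3: STORE
  Position 4: MOV <- MATCH
  Position 5: STORE
  Position 6: ADD
  Position 7: LOAD
  Position 8: MUL
  Position 9: MUL
  Position 10: MOV <- MATCH
Matches at positions: [4, 10]
Total MOV count: 2

2


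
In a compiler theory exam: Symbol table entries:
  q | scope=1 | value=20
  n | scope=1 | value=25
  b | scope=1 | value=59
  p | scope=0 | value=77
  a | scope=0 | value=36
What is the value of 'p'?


Searching symbol table for 'p':
  q | scope=1 | value=20
  n | scope=1 | value=25
  b | scope=1 | value=59
  p | scope=0 | value=77 <- MATCH
  a | scope=0 | value=36
Found 'p' at scope 0 with value 77

77


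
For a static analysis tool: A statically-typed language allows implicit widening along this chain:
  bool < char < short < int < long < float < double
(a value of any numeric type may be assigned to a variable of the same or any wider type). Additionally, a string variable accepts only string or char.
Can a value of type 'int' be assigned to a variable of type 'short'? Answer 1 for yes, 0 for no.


Target variable type: short
Source value type: int
Numeric ranks: int=3, short=2
Widening allowed iff rank(source) <= rank(target): 3 <= 2? No
Result: 0

0


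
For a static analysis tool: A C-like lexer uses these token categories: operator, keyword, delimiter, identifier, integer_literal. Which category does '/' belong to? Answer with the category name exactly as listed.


Token: '/'
Checking categories:
  identifier: no
  integer_literal: no
  operator: YES
  keyword: no
  delimiter: no
Category: operator

operator


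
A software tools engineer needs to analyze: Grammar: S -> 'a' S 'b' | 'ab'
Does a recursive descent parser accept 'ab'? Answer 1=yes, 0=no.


Grammar accepts strings of the form a^n b^n (n >= 1)
Word: 'ab'
Counting: 1 a's and 1 b's
Check: 1 == 1? Yes
Derivation (S -> aSb applied 0 time(s), then S -> ab): S => ab
Accepted

1


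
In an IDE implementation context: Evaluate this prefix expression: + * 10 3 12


Parsing prefix expression: + * 10 3 12
Step 1: Innermost operation '* 10 3'
  10 * 3 = 30
Step 2: Outer operation '+ [30] 12'
  30 + 12 = 42

42


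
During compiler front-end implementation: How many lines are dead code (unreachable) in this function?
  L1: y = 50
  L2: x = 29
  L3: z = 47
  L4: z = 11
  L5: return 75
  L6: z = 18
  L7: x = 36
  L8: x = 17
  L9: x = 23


Analyzing control flow:
  L1: reachable (before return)
  L2: reachable (before return)
  L3: reachable (before return)
  L4: reachable (before return)
  L5: reachable (return statement)
  L6: DEAD (after return at L5)
  L7: DEAD (after return at L5)
  L8: DEAD (after return at L5)
  L9: DEAD (after return at L5)
Return at L5, total lines = 9
Dead lines: L6 through L9
Count: 4

4


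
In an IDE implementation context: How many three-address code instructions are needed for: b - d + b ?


Expression: b - d + b
Generating three-address code (respecting * over +/- precedence):
  Instruction 1: t1 = b - d
  Instruction 2: t2 = t1 + b
Total instructions: 2

2


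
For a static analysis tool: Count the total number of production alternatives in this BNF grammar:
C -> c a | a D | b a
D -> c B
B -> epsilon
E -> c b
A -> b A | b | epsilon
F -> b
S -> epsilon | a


Counting alternatives per rule:
  C: 3 alternative(s)
  D: 1 alternative(s)
  B: 1 alternative(s)
  E: 1 alternative(s)
  A: 3 alternative(s)
  F: 1 alternative(s)
  S: 2 alternative(s)
Sum: 3 + 1 + 1 + 1 + 3 + 1 + 2 = 12

12
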